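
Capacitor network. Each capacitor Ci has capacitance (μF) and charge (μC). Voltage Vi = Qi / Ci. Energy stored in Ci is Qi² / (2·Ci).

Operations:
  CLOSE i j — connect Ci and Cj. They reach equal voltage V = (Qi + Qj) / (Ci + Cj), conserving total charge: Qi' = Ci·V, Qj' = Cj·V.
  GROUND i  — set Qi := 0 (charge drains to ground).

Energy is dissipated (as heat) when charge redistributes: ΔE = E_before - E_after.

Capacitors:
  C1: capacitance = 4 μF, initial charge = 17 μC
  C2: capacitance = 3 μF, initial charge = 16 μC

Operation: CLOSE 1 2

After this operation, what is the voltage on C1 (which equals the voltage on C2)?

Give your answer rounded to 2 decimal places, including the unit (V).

Answer: 4.71 V

Derivation:
Initial: C1(4μF, Q=17μC, V=4.25V), C2(3μF, Q=16μC, V=5.33V)
Op 1: CLOSE 1-2: Q_total=33.00, C_total=7.00, V=4.71; Q1=18.86, Q2=14.14; dissipated=1.006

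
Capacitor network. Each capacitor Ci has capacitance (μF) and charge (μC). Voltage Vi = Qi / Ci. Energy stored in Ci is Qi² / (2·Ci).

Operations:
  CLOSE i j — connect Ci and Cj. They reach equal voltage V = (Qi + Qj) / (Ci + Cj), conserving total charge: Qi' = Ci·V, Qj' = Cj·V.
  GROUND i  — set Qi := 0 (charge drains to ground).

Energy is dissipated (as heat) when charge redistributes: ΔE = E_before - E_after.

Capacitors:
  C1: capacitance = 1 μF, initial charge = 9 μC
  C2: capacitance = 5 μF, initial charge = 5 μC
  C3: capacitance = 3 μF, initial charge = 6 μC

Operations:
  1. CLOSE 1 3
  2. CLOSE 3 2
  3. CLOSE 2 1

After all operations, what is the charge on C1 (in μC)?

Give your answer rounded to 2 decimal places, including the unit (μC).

Answer: 2.32 μC

Derivation:
Initial: C1(1μF, Q=9μC, V=9.00V), C2(5μF, Q=5μC, V=1.00V), C3(3μF, Q=6μC, V=2.00V)
Op 1: CLOSE 1-3: Q_total=15.00, C_total=4.00, V=3.75; Q1=3.75, Q3=11.25; dissipated=18.375
Op 2: CLOSE 3-2: Q_total=16.25, C_total=8.00, V=2.03; Q3=6.09, Q2=10.16; dissipated=7.090
Op 3: CLOSE 2-1: Q_total=13.91, C_total=6.00, V=2.32; Q2=11.59, Q1=2.32; dissipated=1.231
Final charges: Q1=2.32, Q2=11.59, Q3=6.09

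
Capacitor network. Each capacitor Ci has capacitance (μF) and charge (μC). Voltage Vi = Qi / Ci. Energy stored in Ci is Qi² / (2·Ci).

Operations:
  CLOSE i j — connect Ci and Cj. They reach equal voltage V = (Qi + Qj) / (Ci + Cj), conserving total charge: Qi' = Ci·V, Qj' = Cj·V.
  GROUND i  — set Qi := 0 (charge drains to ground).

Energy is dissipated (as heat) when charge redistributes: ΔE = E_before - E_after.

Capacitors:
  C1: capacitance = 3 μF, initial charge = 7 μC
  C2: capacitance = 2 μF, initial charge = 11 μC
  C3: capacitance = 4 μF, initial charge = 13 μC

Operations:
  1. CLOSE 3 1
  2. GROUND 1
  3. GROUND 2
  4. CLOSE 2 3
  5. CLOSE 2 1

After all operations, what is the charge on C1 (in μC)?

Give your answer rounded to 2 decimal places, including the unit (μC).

Answer: 2.29 μC

Derivation:
Initial: C1(3μF, Q=7μC, V=2.33V), C2(2μF, Q=11μC, V=5.50V), C3(4μF, Q=13μC, V=3.25V)
Op 1: CLOSE 3-1: Q_total=20.00, C_total=7.00, V=2.86; Q3=11.43, Q1=8.57; dissipated=0.720
Op 2: GROUND 1: Q1=0; energy lost=12.245
Op 3: GROUND 2: Q2=0; energy lost=30.250
Op 4: CLOSE 2-3: Q_total=11.43, C_total=6.00, V=1.90; Q2=3.81, Q3=7.62; dissipated=5.442
Op 5: CLOSE 2-1: Q_total=3.81, C_total=5.00, V=0.76; Q2=1.52, Q1=2.29; dissipated=2.177
Final charges: Q1=2.29, Q2=1.52, Q3=7.62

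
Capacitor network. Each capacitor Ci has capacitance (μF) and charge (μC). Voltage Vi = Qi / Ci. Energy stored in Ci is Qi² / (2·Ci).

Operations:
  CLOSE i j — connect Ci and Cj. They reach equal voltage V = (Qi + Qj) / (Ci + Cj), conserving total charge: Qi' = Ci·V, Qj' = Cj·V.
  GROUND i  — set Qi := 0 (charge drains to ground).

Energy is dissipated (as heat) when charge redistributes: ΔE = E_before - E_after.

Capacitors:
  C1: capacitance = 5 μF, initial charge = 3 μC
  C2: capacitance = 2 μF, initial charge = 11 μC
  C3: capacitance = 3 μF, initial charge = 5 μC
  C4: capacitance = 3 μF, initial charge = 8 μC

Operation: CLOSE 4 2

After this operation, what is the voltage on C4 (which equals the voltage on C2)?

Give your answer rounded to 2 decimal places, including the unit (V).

Initial: C1(5μF, Q=3μC, V=0.60V), C2(2μF, Q=11μC, V=5.50V), C3(3μF, Q=5μC, V=1.67V), C4(3μF, Q=8μC, V=2.67V)
Op 1: CLOSE 4-2: Q_total=19.00, C_total=5.00, V=3.80; Q4=11.40, Q2=7.60; dissipated=4.817

Answer: 3.80 V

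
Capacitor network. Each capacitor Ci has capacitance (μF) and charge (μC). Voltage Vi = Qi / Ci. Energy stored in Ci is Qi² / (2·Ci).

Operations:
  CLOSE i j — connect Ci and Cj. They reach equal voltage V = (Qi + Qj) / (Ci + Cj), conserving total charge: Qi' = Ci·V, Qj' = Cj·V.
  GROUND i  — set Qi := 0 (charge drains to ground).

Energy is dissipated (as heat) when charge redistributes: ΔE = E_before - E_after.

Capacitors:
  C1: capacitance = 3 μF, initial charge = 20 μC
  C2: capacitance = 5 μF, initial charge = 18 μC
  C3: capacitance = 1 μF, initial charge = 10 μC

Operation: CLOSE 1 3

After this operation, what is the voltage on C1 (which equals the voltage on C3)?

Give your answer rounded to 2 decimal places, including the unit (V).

Initial: C1(3μF, Q=20μC, V=6.67V), C2(5μF, Q=18μC, V=3.60V), C3(1μF, Q=10μC, V=10.00V)
Op 1: CLOSE 1-3: Q_total=30.00, C_total=4.00, V=7.50; Q1=22.50, Q3=7.50; dissipated=4.167

Answer: 7.50 V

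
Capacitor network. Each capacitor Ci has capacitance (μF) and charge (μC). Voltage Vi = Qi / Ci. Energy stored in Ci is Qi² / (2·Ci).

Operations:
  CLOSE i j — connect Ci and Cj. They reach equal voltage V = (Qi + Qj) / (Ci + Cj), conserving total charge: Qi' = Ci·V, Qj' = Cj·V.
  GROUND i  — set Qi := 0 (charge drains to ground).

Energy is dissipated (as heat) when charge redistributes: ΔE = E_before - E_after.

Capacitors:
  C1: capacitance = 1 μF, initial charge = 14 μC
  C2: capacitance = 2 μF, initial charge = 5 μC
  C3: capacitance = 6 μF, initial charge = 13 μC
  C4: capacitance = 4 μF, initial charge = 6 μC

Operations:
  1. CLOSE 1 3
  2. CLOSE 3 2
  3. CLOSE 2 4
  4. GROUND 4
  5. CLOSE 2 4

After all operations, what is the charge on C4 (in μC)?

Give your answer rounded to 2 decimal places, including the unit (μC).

Answer: 2.90 μC

Derivation:
Initial: C1(1μF, Q=14μC, V=14.00V), C2(2μF, Q=5μC, V=2.50V), C3(6μF, Q=13μC, V=2.17V), C4(4μF, Q=6μC, V=1.50V)
Op 1: CLOSE 1-3: Q_total=27.00, C_total=7.00, V=3.86; Q1=3.86, Q3=23.14; dissipated=60.012
Op 2: CLOSE 3-2: Q_total=28.14, C_total=8.00, V=3.52; Q3=21.11, Q2=7.04; dissipated=1.381
Op 3: CLOSE 2-4: Q_total=13.04, C_total=6.00, V=2.17; Q2=4.35, Q4=8.69; dissipated=2.714
Op 4: GROUND 4: Q4=0; energy lost=9.441
Op 5: CLOSE 2-4: Q_total=4.35, C_total=6.00, V=0.72; Q2=1.45, Q4=2.90; dissipated=3.147
Final charges: Q1=3.86, Q2=1.45, Q3=21.11, Q4=2.90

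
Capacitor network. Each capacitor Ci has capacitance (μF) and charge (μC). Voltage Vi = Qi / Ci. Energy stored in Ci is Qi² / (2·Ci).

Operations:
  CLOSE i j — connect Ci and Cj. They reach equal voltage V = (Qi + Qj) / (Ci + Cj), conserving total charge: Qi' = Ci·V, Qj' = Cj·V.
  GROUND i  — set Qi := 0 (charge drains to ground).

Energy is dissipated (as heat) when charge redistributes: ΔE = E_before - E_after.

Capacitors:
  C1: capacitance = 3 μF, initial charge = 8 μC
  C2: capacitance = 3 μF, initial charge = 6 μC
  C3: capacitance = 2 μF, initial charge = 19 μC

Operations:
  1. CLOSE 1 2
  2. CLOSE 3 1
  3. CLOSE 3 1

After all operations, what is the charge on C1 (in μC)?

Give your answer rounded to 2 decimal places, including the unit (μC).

Answer: 15.60 μC

Derivation:
Initial: C1(3μF, Q=8μC, V=2.67V), C2(3μF, Q=6μC, V=2.00V), C3(2μF, Q=19μC, V=9.50V)
Op 1: CLOSE 1-2: Q_total=14.00, C_total=6.00, V=2.33; Q1=7.00, Q2=7.00; dissipated=0.333
Op 2: CLOSE 3-1: Q_total=26.00, C_total=5.00, V=5.20; Q3=10.40, Q1=15.60; dissipated=30.817
Op 3: CLOSE 3-1: Q_total=26.00, C_total=5.00, V=5.20; Q3=10.40, Q1=15.60; dissipated=0.000
Final charges: Q1=15.60, Q2=7.00, Q3=10.40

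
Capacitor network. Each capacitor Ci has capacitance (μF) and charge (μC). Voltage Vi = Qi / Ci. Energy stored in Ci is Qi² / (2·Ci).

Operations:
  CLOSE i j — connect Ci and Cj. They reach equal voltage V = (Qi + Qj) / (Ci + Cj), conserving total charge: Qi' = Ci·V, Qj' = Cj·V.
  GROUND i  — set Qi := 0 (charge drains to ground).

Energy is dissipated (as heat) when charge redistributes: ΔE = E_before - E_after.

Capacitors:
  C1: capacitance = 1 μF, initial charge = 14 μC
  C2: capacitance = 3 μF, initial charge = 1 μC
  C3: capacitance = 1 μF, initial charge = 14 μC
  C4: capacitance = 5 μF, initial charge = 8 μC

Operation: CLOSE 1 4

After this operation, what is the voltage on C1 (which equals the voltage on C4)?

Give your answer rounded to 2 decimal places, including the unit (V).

Answer: 3.67 V

Derivation:
Initial: C1(1μF, Q=14μC, V=14.00V), C2(3μF, Q=1μC, V=0.33V), C3(1μF, Q=14μC, V=14.00V), C4(5μF, Q=8μC, V=1.60V)
Op 1: CLOSE 1-4: Q_total=22.00, C_total=6.00, V=3.67; Q1=3.67, Q4=18.33; dissipated=64.067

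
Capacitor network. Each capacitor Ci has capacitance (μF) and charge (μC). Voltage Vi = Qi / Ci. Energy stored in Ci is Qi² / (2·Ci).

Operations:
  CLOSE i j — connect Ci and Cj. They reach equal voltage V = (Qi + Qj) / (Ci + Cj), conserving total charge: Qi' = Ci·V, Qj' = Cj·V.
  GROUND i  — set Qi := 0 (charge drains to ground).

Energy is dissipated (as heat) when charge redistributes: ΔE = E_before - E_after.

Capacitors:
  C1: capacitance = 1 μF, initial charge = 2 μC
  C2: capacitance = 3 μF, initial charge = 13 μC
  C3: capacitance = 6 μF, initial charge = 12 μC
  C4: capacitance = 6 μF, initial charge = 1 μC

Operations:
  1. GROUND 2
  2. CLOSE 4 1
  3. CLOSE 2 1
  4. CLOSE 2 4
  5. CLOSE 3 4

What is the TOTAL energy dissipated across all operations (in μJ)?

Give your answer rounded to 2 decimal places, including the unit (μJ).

Initial: C1(1μF, Q=2μC, V=2.00V), C2(3μF, Q=13μC, V=4.33V), C3(6μF, Q=12μC, V=2.00V), C4(6μF, Q=1μC, V=0.17V)
Op 1: GROUND 2: Q2=0; energy lost=28.167
Op 2: CLOSE 4-1: Q_total=3.00, C_total=7.00, V=0.43; Q4=2.57, Q1=0.43; dissipated=1.440
Op 3: CLOSE 2-1: Q_total=0.43, C_total=4.00, V=0.11; Q2=0.32, Q1=0.11; dissipated=0.069
Op 4: CLOSE 2-4: Q_total=2.89, C_total=9.00, V=0.32; Q2=0.96, Q4=1.93; dissipated=0.103
Op 5: CLOSE 3-4: Q_total=13.93, C_total=12.00, V=1.16; Q3=6.96, Q4=6.96; dissipated=4.226
Total dissipated: 34.006 μJ

Answer: 34.01 μJ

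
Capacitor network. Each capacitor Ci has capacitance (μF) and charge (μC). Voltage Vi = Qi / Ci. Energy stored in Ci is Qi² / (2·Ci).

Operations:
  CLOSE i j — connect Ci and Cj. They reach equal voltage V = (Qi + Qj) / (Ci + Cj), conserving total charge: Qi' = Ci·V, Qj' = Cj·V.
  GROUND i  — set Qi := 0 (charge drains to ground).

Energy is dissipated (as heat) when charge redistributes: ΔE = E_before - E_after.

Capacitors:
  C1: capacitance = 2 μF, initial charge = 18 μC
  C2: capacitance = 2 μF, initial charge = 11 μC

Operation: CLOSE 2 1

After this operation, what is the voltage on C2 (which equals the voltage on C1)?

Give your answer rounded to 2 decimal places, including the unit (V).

Initial: C1(2μF, Q=18μC, V=9.00V), C2(2μF, Q=11μC, V=5.50V)
Op 1: CLOSE 2-1: Q_total=29.00, C_total=4.00, V=7.25; Q2=14.50, Q1=14.50; dissipated=6.125

Answer: 7.25 V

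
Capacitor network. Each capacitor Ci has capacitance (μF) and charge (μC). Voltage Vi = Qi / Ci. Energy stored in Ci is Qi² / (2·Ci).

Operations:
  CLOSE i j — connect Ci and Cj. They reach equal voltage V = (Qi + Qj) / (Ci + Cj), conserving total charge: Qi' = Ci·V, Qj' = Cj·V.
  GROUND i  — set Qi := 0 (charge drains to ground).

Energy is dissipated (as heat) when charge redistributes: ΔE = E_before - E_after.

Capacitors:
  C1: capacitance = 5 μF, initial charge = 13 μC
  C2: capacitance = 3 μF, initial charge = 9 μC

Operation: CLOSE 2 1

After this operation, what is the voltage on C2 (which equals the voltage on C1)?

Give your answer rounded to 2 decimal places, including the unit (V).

Initial: C1(5μF, Q=13μC, V=2.60V), C2(3μF, Q=9μC, V=3.00V)
Op 1: CLOSE 2-1: Q_total=22.00, C_total=8.00, V=2.75; Q2=8.25, Q1=13.75; dissipated=0.150

Answer: 2.75 V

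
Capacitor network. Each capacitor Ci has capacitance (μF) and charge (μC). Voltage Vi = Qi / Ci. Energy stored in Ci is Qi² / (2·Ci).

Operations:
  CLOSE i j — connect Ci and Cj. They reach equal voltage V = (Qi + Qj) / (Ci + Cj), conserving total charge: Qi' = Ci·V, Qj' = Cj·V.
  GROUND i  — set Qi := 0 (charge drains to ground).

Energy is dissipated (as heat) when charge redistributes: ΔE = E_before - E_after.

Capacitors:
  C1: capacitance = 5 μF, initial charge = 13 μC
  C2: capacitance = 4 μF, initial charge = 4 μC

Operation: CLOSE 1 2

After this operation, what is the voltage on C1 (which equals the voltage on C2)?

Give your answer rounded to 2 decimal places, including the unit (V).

Answer: 1.89 V

Derivation:
Initial: C1(5μF, Q=13μC, V=2.60V), C2(4μF, Q=4μC, V=1.00V)
Op 1: CLOSE 1-2: Q_total=17.00, C_total=9.00, V=1.89; Q1=9.44, Q2=7.56; dissipated=2.844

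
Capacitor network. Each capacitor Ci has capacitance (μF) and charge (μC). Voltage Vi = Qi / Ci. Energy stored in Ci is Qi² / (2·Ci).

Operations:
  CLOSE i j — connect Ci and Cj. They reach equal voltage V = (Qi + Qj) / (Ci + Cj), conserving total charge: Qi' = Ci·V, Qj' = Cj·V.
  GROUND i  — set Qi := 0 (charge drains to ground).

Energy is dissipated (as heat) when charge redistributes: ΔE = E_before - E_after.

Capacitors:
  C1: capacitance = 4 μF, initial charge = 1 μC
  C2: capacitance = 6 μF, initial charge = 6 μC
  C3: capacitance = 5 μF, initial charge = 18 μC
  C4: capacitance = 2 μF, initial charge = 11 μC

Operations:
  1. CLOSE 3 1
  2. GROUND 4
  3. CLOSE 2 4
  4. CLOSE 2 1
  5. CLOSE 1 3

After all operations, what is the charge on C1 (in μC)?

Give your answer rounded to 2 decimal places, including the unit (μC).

Initial: C1(4μF, Q=1μC, V=0.25V), C2(6μF, Q=6μC, V=1.00V), C3(5μF, Q=18μC, V=3.60V), C4(2μF, Q=11μC, V=5.50V)
Op 1: CLOSE 3-1: Q_total=19.00, C_total=9.00, V=2.11; Q3=10.56, Q1=8.44; dissipated=12.469
Op 2: GROUND 4: Q4=0; energy lost=30.250
Op 3: CLOSE 2-4: Q_total=6.00, C_total=8.00, V=0.75; Q2=4.50, Q4=1.50; dissipated=0.750
Op 4: CLOSE 2-1: Q_total=12.94, C_total=10.00, V=1.29; Q2=7.77, Q1=5.18; dissipated=2.223
Op 5: CLOSE 1-3: Q_total=15.73, C_total=9.00, V=1.75; Q1=6.99, Q3=8.74; dissipated=0.741
Final charges: Q1=6.99, Q2=7.77, Q3=8.74, Q4=1.50

Answer: 6.99 μC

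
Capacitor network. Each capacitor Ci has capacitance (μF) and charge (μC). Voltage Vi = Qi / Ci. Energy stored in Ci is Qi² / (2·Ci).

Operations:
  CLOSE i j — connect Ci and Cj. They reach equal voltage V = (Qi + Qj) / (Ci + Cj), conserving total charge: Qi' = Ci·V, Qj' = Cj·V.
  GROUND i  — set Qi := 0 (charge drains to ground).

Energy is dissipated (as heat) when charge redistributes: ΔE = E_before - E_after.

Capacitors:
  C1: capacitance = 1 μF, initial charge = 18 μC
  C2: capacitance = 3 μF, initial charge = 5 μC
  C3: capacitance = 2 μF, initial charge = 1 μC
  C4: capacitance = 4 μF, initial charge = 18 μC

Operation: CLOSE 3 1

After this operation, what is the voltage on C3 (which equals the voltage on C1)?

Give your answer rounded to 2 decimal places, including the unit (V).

Answer: 6.33 V

Derivation:
Initial: C1(1μF, Q=18μC, V=18.00V), C2(3μF, Q=5μC, V=1.67V), C3(2μF, Q=1μC, V=0.50V), C4(4μF, Q=18μC, V=4.50V)
Op 1: CLOSE 3-1: Q_total=19.00, C_total=3.00, V=6.33; Q3=12.67, Q1=6.33; dissipated=102.083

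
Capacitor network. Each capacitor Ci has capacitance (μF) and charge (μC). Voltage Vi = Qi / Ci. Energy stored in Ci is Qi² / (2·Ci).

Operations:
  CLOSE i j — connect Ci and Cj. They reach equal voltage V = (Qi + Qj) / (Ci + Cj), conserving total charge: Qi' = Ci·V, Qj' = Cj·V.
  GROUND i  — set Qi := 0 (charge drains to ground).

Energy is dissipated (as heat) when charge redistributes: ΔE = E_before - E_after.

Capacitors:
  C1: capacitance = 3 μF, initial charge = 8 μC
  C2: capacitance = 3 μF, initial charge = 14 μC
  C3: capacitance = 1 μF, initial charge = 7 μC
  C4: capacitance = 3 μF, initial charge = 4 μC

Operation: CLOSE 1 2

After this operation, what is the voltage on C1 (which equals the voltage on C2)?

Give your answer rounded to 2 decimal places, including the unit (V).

Initial: C1(3μF, Q=8μC, V=2.67V), C2(3μF, Q=14μC, V=4.67V), C3(1μF, Q=7μC, V=7.00V), C4(3μF, Q=4μC, V=1.33V)
Op 1: CLOSE 1-2: Q_total=22.00, C_total=6.00, V=3.67; Q1=11.00, Q2=11.00; dissipated=3.000

Answer: 3.67 V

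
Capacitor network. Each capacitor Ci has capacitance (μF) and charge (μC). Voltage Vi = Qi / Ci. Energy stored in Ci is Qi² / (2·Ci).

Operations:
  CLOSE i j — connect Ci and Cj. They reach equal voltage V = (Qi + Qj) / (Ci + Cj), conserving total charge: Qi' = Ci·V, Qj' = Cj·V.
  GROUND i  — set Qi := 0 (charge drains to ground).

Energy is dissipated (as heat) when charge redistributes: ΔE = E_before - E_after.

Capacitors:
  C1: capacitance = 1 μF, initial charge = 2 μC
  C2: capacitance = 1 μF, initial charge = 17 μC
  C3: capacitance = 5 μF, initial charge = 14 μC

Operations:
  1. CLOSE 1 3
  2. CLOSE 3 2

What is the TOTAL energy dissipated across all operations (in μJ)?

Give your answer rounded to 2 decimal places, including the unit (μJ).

Initial: C1(1μF, Q=2μC, V=2.00V), C2(1μF, Q=17μC, V=17.00V), C3(5μF, Q=14μC, V=2.80V)
Op 1: CLOSE 1-3: Q_total=16.00, C_total=6.00, V=2.67; Q1=2.67, Q3=13.33; dissipated=0.267
Op 2: CLOSE 3-2: Q_total=30.33, C_total=6.00, V=5.06; Q3=25.28, Q2=5.06; dissipated=85.602
Total dissipated: 85.869 μJ

Answer: 85.87 μJ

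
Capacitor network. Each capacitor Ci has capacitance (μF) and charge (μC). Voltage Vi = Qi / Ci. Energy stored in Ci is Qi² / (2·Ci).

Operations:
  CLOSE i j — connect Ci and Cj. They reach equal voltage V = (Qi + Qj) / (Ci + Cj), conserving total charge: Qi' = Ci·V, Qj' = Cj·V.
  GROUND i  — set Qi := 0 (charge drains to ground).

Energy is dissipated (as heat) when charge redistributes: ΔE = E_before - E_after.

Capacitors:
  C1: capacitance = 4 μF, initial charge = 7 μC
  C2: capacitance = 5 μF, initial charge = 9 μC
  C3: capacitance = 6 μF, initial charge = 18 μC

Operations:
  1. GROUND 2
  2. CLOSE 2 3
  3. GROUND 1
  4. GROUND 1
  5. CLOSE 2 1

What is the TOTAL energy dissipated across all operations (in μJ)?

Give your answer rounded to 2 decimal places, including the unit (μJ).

Answer: 29.47 μJ

Derivation:
Initial: C1(4μF, Q=7μC, V=1.75V), C2(5μF, Q=9μC, V=1.80V), C3(6μF, Q=18μC, V=3.00V)
Op 1: GROUND 2: Q2=0; energy lost=8.100
Op 2: CLOSE 2-3: Q_total=18.00, C_total=11.00, V=1.64; Q2=8.18, Q3=9.82; dissipated=12.273
Op 3: GROUND 1: Q1=0; energy lost=6.125
Op 4: GROUND 1: Q1=0; energy lost=0.000
Op 5: CLOSE 2-1: Q_total=8.18, C_total=9.00, V=0.91; Q2=4.55, Q1=3.64; dissipated=2.975
Total dissipated: 29.473 μJ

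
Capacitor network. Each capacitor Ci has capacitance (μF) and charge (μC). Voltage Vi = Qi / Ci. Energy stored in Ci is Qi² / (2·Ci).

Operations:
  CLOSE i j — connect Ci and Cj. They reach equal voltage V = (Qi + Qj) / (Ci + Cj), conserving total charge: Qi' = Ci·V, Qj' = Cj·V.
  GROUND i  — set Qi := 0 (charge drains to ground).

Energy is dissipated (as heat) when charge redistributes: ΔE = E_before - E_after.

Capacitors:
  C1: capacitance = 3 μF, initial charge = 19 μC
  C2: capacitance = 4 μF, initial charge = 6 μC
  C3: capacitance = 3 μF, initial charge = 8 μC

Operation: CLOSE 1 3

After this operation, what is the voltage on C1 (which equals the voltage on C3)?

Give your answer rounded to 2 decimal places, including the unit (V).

Answer: 4.50 V

Derivation:
Initial: C1(3μF, Q=19μC, V=6.33V), C2(4μF, Q=6μC, V=1.50V), C3(3μF, Q=8μC, V=2.67V)
Op 1: CLOSE 1-3: Q_total=27.00, C_total=6.00, V=4.50; Q1=13.50, Q3=13.50; dissipated=10.083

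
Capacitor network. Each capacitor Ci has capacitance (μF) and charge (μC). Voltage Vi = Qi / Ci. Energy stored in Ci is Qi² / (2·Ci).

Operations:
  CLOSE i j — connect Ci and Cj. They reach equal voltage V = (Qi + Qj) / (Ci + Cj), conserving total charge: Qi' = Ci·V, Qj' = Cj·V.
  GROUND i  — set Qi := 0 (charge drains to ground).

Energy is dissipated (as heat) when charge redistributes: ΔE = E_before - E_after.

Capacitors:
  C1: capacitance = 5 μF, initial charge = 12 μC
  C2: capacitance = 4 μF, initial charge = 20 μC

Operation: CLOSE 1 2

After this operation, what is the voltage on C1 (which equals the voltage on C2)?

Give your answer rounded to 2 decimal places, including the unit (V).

Answer: 3.56 V

Derivation:
Initial: C1(5μF, Q=12μC, V=2.40V), C2(4μF, Q=20μC, V=5.00V)
Op 1: CLOSE 1-2: Q_total=32.00, C_total=9.00, V=3.56; Q1=17.78, Q2=14.22; dissipated=7.511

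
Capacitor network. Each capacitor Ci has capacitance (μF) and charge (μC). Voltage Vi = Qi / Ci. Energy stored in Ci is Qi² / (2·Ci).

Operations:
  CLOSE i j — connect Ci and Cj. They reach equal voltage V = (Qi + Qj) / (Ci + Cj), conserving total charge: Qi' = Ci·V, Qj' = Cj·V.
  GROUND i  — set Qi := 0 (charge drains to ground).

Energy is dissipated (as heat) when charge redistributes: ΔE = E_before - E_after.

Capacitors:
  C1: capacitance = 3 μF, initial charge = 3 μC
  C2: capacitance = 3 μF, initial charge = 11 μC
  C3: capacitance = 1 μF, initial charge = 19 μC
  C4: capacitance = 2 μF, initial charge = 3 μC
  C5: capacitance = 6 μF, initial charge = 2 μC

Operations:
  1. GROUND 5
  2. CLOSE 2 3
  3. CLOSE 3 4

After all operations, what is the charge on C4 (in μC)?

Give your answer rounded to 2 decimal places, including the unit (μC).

Initial: C1(3μF, Q=3μC, V=1.00V), C2(3μF, Q=11μC, V=3.67V), C3(1μF, Q=19μC, V=19.00V), C4(2μF, Q=3μC, V=1.50V), C5(6μF, Q=2μC, V=0.33V)
Op 1: GROUND 5: Q5=0; energy lost=0.333
Op 2: CLOSE 2-3: Q_total=30.00, C_total=4.00, V=7.50; Q2=22.50, Q3=7.50; dissipated=88.167
Op 3: CLOSE 3-4: Q_total=10.50, C_total=3.00, V=3.50; Q3=3.50, Q4=7.00; dissipated=12.000
Final charges: Q1=3.00, Q2=22.50, Q3=3.50, Q4=7.00, Q5=0.00

Answer: 7.00 μC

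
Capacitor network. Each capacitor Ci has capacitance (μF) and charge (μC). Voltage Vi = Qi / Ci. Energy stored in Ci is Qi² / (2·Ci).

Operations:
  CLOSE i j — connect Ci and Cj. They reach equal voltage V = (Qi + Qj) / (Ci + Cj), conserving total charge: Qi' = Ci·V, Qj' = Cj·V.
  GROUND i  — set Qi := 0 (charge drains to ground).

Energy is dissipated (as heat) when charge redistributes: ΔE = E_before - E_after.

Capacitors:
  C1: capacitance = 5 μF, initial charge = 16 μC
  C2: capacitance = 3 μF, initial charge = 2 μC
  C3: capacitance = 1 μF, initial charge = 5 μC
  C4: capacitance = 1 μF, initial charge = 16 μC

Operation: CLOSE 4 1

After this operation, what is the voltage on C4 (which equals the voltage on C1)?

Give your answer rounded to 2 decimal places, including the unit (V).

Answer: 5.33 V

Derivation:
Initial: C1(5μF, Q=16μC, V=3.20V), C2(3μF, Q=2μC, V=0.67V), C3(1μF, Q=5μC, V=5.00V), C4(1μF, Q=16μC, V=16.00V)
Op 1: CLOSE 4-1: Q_total=32.00, C_total=6.00, V=5.33; Q4=5.33, Q1=26.67; dissipated=68.267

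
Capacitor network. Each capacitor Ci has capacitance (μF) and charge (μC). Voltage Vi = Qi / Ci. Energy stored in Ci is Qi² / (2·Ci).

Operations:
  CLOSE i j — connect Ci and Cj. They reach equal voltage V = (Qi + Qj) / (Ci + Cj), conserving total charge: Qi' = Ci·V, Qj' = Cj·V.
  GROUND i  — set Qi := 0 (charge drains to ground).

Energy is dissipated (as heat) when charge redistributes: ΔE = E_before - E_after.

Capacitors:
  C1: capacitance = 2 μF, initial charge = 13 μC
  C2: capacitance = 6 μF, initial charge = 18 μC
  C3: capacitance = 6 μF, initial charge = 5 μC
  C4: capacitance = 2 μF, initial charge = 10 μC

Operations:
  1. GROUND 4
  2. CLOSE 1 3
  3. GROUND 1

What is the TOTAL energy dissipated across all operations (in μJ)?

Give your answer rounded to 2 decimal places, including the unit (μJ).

Initial: C1(2μF, Q=13μC, V=6.50V), C2(6μF, Q=18μC, V=3.00V), C3(6μF, Q=5μC, V=0.83V), C4(2μF, Q=10μC, V=5.00V)
Op 1: GROUND 4: Q4=0; energy lost=25.000
Op 2: CLOSE 1-3: Q_total=18.00, C_total=8.00, V=2.25; Q1=4.50, Q3=13.50; dissipated=24.083
Op 3: GROUND 1: Q1=0; energy lost=5.062
Total dissipated: 54.146 μJ

Answer: 54.15 μJ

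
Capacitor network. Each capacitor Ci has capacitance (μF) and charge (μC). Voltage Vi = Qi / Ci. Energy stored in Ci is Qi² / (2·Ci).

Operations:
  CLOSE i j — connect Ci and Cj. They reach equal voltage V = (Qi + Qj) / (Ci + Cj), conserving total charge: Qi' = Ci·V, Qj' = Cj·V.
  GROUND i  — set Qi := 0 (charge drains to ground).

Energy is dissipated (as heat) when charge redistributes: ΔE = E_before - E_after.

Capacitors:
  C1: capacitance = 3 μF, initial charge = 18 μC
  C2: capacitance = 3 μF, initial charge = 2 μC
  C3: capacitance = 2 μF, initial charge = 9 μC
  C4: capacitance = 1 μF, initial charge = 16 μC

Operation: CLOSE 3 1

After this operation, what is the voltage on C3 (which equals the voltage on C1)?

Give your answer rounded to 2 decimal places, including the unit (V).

Initial: C1(3μF, Q=18μC, V=6.00V), C2(3μF, Q=2μC, V=0.67V), C3(2μF, Q=9μC, V=4.50V), C4(1μF, Q=16μC, V=16.00V)
Op 1: CLOSE 3-1: Q_total=27.00, C_total=5.00, V=5.40; Q3=10.80, Q1=16.20; dissipated=1.350

Answer: 5.40 V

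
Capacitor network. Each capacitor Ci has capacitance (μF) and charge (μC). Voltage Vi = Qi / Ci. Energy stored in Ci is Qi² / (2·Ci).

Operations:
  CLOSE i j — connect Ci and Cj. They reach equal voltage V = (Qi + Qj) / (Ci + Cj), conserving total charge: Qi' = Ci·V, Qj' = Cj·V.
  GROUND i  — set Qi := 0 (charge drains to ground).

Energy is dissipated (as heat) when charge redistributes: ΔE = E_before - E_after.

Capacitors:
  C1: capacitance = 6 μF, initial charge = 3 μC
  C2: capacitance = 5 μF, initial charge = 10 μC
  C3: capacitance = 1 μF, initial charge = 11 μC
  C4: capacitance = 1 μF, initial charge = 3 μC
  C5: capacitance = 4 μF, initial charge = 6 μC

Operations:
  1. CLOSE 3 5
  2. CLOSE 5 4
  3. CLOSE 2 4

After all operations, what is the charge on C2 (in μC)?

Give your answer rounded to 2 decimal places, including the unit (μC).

Answer: 11.10 μC

Derivation:
Initial: C1(6μF, Q=3μC, V=0.50V), C2(5μF, Q=10μC, V=2.00V), C3(1μF, Q=11μC, V=11.00V), C4(1μF, Q=3μC, V=3.00V), C5(4μF, Q=6μC, V=1.50V)
Op 1: CLOSE 3-5: Q_total=17.00, C_total=5.00, V=3.40; Q3=3.40, Q5=13.60; dissipated=36.100
Op 2: CLOSE 5-4: Q_total=16.60, C_total=5.00, V=3.32; Q5=13.28, Q4=3.32; dissipated=0.064
Op 3: CLOSE 2-4: Q_total=13.32, C_total=6.00, V=2.22; Q2=11.10, Q4=2.22; dissipated=0.726
Final charges: Q1=3.00, Q2=11.10, Q3=3.40, Q4=2.22, Q5=13.28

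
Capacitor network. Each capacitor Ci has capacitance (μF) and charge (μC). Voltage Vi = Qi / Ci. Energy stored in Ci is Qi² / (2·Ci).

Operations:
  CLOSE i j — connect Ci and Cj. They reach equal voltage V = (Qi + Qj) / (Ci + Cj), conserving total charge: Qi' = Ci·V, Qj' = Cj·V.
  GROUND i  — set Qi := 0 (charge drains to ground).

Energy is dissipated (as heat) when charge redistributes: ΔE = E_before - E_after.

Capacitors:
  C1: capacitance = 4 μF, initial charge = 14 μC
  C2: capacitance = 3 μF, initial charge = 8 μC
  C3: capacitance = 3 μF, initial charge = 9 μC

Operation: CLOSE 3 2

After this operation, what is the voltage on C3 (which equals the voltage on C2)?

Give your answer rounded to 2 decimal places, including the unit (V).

Initial: C1(4μF, Q=14μC, V=3.50V), C2(3μF, Q=8μC, V=2.67V), C3(3μF, Q=9μC, V=3.00V)
Op 1: CLOSE 3-2: Q_total=17.00, C_total=6.00, V=2.83; Q3=8.50, Q2=8.50; dissipated=0.083

Answer: 2.83 V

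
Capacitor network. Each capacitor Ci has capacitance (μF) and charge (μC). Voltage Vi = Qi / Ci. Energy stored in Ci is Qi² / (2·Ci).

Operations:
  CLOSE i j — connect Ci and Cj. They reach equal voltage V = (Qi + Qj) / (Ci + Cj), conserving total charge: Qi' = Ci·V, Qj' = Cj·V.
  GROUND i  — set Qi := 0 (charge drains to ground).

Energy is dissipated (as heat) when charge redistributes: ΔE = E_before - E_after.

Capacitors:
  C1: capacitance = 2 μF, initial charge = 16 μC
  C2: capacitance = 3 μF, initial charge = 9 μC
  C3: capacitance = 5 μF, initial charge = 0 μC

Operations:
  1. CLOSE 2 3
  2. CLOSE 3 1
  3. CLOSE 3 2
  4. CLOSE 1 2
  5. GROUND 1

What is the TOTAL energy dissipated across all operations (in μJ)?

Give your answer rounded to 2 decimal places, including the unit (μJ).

Initial: C1(2μF, Q=16μC, V=8.00V), C2(3μF, Q=9μC, V=3.00V), C3(5μF, Q=0μC, V=0.00V)
Op 1: CLOSE 2-3: Q_total=9.00, C_total=8.00, V=1.12; Q2=3.38, Q3=5.62; dissipated=8.438
Op 2: CLOSE 3-1: Q_total=21.62, C_total=7.00, V=3.09; Q3=15.45, Q1=6.18; dissipated=33.761
Op 3: CLOSE 3-2: Q_total=18.82, C_total=8.00, V=2.35; Q3=11.76, Q2=7.06; dissipated=3.617
Op 4: CLOSE 1-2: Q_total=13.24, C_total=5.00, V=2.65; Q1=5.29, Q2=7.94; dissipated=0.326
Op 5: GROUND 1: Q1=0; energy lost=7.008
Total dissipated: 53.150 μJ

Answer: 53.15 μJ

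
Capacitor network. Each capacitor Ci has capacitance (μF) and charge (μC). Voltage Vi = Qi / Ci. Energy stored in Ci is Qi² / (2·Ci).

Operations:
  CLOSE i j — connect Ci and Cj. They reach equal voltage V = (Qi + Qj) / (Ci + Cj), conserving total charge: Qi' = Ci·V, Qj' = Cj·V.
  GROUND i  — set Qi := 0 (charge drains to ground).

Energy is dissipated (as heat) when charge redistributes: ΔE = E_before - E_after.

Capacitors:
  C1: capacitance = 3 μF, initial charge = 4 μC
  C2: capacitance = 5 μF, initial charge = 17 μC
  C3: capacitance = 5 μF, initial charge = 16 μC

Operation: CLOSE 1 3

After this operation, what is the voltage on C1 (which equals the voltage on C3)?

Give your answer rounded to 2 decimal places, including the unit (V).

Initial: C1(3μF, Q=4μC, V=1.33V), C2(5μF, Q=17μC, V=3.40V), C3(5μF, Q=16μC, V=3.20V)
Op 1: CLOSE 1-3: Q_total=20.00, C_total=8.00, V=2.50; Q1=7.50, Q3=12.50; dissipated=3.267

Answer: 2.50 V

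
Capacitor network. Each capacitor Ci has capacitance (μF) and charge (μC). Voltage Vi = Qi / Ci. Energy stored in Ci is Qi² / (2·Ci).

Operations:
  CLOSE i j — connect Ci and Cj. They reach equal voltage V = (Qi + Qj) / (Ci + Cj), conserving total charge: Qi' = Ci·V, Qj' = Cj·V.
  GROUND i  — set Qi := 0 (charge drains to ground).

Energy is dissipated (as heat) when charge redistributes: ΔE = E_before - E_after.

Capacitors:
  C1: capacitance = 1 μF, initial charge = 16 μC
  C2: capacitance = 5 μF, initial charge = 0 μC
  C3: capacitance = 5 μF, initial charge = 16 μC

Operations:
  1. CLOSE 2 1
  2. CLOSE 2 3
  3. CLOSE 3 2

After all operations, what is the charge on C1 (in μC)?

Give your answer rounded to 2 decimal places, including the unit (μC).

Answer: 2.67 μC

Derivation:
Initial: C1(1μF, Q=16μC, V=16.00V), C2(5μF, Q=0μC, V=0.00V), C3(5μF, Q=16μC, V=3.20V)
Op 1: CLOSE 2-1: Q_total=16.00, C_total=6.00, V=2.67; Q2=13.33, Q1=2.67; dissipated=106.667
Op 2: CLOSE 2-3: Q_total=29.33, C_total=10.00, V=2.93; Q2=14.67, Q3=14.67; dissipated=0.356
Op 3: CLOSE 3-2: Q_total=29.33, C_total=10.00, V=2.93; Q3=14.67, Q2=14.67; dissipated=0.000
Final charges: Q1=2.67, Q2=14.67, Q3=14.67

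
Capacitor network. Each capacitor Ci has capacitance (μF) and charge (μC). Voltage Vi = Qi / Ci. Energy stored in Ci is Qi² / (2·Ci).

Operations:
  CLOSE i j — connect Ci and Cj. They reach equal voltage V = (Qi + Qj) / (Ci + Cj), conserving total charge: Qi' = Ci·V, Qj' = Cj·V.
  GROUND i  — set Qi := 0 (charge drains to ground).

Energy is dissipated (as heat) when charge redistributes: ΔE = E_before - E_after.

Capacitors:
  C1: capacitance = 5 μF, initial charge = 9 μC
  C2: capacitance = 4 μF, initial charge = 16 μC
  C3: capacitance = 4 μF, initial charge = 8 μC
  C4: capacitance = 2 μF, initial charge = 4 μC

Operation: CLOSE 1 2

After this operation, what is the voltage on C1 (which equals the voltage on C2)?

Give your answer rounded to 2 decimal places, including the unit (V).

Answer: 2.78 V

Derivation:
Initial: C1(5μF, Q=9μC, V=1.80V), C2(4μF, Q=16μC, V=4.00V), C3(4μF, Q=8μC, V=2.00V), C4(2μF, Q=4μC, V=2.00V)
Op 1: CLOSE 1-2: Q_total=25.00, C_total=9.00, V=2.78; Q1=13.89, Q2=11.11; dissipated=5.378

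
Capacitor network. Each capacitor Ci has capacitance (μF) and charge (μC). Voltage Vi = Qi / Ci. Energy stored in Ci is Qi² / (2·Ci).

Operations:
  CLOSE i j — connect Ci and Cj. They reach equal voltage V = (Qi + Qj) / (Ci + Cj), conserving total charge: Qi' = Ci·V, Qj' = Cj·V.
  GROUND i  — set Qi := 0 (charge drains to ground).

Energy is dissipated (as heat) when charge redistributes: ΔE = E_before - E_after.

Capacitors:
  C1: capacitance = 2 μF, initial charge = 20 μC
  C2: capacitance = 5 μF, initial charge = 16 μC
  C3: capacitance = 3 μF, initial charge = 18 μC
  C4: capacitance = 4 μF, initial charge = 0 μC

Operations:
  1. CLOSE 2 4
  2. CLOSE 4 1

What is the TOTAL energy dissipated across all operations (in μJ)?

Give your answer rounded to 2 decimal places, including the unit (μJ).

Initial: C1(2μF, Q=20μC, V=10.00V), C2(5μF, Q=16μC, V=3.20V), C3(3μF, Q=18μC, V=6.00V), C4(4μF, Q=0μC, V=0.00V)
Op 1: CLOSE 2-4: Q_total=16.00, C_total=9.00, V=1.78; Q2=8.89, Q4=7.11; dissipated=11.378
Op 2: CLOSE 4-1: Q_total=27.11, C_total=6.00, V=4.52; Q4=18.07, Q1=9.04; dissipated=45.070
Total dissipated: 56.448 μJ

Answer: 56.45 μJ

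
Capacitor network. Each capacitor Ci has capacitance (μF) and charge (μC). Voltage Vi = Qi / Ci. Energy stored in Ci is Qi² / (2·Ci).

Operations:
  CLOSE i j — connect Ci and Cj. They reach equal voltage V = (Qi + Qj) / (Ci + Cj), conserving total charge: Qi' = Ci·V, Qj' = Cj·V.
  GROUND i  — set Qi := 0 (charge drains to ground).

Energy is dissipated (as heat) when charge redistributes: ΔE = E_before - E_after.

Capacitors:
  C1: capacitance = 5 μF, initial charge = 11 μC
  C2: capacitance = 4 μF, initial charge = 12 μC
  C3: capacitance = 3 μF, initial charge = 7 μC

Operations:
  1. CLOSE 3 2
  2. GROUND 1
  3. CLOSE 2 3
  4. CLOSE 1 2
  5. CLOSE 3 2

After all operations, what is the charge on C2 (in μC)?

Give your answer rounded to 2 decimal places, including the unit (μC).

Answer: 7.41 μC

Derivation:
Initial: C1(5μF, Q=11μC, V=2.20V), C2(4μF, Q=12μC, V=3.00V), C3(3μF, Q=7μC, V=2.33V)
Op 1: CLOSE 3-2: Q_total=19.00, C_total=7.00, V=2.71; Q3=8.14, Q2=10.86; dissipated=0.381
Op 2: GROUND 1: Q1=0; energy lost=12.100
Op 3: CLOSE 2-3: Q_total=19.00, C_total=7.00, V=2.71; Q2=10.86, Q3=8.14; dissipated=0.000
Op 4: CLOSE 1-2: Q_total=10.86, C_total=9.00, V=1.21; Q1=6.03, Q2=4.83; dissipated=8.186
Op 5: CLOSE 3-2: Q_total=12.97, C_total=7.00, V=1.85; Q3=5.56, Q2=7.41; dissipated=1.949
Final charges: Q1=6.03, Q2=7.41, Q3=5.56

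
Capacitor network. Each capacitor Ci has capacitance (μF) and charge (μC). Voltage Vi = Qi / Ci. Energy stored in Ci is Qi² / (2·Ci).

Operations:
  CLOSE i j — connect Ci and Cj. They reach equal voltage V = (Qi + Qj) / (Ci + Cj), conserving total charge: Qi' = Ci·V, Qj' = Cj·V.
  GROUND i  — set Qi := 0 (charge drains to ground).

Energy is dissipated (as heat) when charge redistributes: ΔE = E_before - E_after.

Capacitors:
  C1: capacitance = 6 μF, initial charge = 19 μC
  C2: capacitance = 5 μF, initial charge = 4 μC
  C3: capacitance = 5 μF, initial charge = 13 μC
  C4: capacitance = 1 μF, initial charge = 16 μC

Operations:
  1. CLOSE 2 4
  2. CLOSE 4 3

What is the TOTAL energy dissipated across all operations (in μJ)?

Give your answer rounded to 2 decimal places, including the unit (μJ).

Initial: C1(6μF, Q=19μC, V=3.17V), C2(5μF, Q=4μC, V=0.80V), C3(5μF, Q=13μC, V=2.60V), C4(1μF, Q=16μC, V=16.00V)
Op 1: CLOSE 2-4: Q_total=20.00, C_total=6.00, V=3.33; Q2=16.67, Q4=3.33; dissipated=96.267
Op 2: CLOSE 4-3: Q_total=16.33, C_total=6.00, V=2.72; Q4=2.72, Q3=13.61; dissipated=0.224
Total dissipated: 96.491 μJ

Answer: 96.49 μJ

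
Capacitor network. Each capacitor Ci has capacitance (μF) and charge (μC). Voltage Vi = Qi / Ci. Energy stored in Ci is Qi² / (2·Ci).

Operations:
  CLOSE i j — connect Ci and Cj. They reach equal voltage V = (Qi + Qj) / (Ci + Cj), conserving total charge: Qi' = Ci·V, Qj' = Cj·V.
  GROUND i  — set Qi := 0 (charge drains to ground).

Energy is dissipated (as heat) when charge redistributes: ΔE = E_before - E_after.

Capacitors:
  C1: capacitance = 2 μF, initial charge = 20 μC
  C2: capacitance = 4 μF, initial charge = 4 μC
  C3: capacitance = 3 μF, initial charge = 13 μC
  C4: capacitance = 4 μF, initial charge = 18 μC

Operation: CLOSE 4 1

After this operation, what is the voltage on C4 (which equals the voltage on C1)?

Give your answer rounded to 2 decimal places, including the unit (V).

Answer: 6.33 V

Derivation:
Initial: C1(2μF, Q=20μC, V=10.00V), C2(4μF, Q=4μC, V=1.00V), C3(3μF, Q=13μC, V=4.33V), C4(4μF, Q=18μC, V=4.50V)
Op 1: CLOSE 4-1: Q_total=38.00, C_total=6.00, V=6.33; Q4=25.33, Q1=12.67; dissipated=20.167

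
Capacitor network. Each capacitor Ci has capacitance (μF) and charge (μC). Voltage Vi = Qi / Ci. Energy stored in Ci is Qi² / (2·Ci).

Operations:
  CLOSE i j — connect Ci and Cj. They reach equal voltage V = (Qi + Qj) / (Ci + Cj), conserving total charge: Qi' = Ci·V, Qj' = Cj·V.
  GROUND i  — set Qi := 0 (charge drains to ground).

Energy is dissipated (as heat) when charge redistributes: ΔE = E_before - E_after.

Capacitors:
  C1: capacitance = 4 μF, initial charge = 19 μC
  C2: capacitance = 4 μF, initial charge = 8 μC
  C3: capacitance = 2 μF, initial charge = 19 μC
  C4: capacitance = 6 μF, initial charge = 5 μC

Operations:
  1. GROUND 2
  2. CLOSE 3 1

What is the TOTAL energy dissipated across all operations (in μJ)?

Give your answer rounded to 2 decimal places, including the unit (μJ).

Initial: C1(4μF, Q=19μC, V=4.75V), C2(4μF, Q=8μC, V=2.00V), C3(2μF, Q=19μC, V=9.50V), C4(6μF, Q=5μC, V=0.83V)
Op 1: GROUND 2: Q2=0; energy lost=8.000
Op 2: CLOSE 3-1: Q_total=38.00, C_total=6.00, V=6.33; Q3=12.67, Q1=25.33; dissipated=15.042
Total dissipated: 23.042 μJ

Answer: 23.04 μJ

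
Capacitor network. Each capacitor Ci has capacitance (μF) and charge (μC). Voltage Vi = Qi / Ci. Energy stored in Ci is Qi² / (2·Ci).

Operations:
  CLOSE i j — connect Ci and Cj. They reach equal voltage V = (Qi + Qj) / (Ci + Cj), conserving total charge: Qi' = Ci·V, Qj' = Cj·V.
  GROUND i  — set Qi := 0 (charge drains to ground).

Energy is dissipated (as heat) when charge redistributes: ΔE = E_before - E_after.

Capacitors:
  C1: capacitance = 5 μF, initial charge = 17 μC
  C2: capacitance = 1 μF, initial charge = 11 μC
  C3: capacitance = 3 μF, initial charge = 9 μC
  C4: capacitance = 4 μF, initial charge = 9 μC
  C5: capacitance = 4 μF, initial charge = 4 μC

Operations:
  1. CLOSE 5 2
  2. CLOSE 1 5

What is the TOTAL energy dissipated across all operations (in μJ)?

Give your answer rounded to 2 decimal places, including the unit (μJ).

Initial: C1(5μF, Q=17μC, V=3.40V), C2(1μF, Q=11μC, V=11.00V), C3(3μF, Q=9μC, V=3.00V), C4(4μF, Q=9μC, V=2.25V), C5(4μF, Q=4μC, V=1.00V)
Op 1: CLOSE 5-2: Q_total=15.00, C_total=5.00, V=3.00; Q5=12.00, Q2=3.00; dissipated=40.000
Op 2: CLOSE 1-5: Q_total=29.00, C_total=9.00, V=3.22; Q1=16.11, Q5=12.89; dissipated=0.178
Total dissipated: 40.178 μJ

Answer: 40.18 μJ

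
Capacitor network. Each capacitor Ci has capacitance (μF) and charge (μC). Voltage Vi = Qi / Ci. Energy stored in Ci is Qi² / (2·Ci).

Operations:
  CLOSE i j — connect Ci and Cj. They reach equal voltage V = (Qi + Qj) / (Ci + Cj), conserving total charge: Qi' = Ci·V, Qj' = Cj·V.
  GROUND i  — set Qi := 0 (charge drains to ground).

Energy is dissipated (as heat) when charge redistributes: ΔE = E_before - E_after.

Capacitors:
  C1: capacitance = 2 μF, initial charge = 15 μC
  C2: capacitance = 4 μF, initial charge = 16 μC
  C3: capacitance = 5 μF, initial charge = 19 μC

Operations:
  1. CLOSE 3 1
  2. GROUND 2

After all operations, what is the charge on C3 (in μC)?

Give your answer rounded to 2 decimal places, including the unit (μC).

Initial: C1(2μF, Q=15μC, V=7.50V), C2(4μF, Q=16μC, V=4.00V), C3(5μF, Q=19μC, V=3.80V)
Op 1: CLOSE 3-1: Q_total=34.00, C_total=7.00, V=4.86; Q3=24.29, Q1=9.71; dissipated=9.779
Op 2: GROUND 2: Q2=0; energy lost=32.000
Final charges: Q1=9.71, Q2=0.00, Q3=24.29

Answer: 24.29 μC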